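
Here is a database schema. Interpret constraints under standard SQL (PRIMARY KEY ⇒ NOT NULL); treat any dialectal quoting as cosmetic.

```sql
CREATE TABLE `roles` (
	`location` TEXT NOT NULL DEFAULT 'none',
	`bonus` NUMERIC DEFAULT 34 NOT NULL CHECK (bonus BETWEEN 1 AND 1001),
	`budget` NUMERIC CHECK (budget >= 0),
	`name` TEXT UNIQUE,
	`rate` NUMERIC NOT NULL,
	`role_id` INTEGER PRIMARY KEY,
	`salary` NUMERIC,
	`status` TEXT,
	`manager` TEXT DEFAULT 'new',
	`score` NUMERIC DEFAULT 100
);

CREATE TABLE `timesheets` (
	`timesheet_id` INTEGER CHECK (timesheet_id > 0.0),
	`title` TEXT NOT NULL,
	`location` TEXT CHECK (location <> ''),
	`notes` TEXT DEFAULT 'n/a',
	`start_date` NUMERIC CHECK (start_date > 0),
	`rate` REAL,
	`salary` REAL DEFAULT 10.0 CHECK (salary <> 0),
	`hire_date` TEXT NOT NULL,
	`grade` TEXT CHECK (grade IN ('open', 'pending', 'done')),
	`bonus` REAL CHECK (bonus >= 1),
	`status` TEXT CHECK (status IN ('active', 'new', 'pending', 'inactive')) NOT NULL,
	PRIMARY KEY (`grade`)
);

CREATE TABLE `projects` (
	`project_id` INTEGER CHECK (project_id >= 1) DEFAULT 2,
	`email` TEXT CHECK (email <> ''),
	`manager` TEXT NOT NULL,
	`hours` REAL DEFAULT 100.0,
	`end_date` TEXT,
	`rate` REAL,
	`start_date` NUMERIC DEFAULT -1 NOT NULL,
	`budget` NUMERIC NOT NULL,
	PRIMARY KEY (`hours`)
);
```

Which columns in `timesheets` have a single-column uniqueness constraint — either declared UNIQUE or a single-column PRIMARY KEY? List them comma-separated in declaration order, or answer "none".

grade

- timesheet_id: no UNIQUE or single-column PK constraint.
- title: no UNIQUE or single-column PK constraint.
- location: no UNIQUE or single-column PK constraint.
- notes: no UNIQUE or single-column PK constraint.
- start_date: no UNIQUE or single-column PK constraint.
- rate: no UNIQUE or single-column PK constraint.
- salary: no UNIQUE or single-column PK constraint.
- hire_date: no UNIQUE or single-column PK constraint.
- grade: single-column PRIMARY KEY → unique.
- bonus: no UNIQUE or single-column PK constraint.
- status: no UNIQUE or single-column PK constraint.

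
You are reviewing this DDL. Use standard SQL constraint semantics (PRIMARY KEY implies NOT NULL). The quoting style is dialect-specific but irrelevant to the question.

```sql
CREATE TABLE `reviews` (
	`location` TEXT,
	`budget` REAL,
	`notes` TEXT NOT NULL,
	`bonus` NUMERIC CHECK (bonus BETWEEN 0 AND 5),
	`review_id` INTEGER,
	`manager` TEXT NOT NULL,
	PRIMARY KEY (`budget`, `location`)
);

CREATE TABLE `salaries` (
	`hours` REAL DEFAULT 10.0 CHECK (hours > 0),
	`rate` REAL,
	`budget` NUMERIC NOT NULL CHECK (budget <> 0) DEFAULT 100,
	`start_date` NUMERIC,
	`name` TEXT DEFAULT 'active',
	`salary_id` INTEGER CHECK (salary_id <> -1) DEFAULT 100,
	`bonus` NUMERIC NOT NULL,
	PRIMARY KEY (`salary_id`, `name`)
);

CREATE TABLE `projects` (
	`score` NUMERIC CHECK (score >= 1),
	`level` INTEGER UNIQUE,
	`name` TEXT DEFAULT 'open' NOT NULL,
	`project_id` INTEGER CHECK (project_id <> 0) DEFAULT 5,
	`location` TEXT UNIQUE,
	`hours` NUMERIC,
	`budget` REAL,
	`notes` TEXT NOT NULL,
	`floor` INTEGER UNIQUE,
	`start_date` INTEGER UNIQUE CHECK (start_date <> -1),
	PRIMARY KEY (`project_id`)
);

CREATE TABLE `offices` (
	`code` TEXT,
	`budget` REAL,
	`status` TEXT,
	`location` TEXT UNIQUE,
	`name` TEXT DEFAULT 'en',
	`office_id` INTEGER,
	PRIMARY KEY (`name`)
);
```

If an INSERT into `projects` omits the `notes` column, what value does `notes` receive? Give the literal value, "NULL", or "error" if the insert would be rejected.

notes has no DEFAULT clause.
Omitting it would insert NULL, but it is declared NOT NULL, so the INSERT fails.

error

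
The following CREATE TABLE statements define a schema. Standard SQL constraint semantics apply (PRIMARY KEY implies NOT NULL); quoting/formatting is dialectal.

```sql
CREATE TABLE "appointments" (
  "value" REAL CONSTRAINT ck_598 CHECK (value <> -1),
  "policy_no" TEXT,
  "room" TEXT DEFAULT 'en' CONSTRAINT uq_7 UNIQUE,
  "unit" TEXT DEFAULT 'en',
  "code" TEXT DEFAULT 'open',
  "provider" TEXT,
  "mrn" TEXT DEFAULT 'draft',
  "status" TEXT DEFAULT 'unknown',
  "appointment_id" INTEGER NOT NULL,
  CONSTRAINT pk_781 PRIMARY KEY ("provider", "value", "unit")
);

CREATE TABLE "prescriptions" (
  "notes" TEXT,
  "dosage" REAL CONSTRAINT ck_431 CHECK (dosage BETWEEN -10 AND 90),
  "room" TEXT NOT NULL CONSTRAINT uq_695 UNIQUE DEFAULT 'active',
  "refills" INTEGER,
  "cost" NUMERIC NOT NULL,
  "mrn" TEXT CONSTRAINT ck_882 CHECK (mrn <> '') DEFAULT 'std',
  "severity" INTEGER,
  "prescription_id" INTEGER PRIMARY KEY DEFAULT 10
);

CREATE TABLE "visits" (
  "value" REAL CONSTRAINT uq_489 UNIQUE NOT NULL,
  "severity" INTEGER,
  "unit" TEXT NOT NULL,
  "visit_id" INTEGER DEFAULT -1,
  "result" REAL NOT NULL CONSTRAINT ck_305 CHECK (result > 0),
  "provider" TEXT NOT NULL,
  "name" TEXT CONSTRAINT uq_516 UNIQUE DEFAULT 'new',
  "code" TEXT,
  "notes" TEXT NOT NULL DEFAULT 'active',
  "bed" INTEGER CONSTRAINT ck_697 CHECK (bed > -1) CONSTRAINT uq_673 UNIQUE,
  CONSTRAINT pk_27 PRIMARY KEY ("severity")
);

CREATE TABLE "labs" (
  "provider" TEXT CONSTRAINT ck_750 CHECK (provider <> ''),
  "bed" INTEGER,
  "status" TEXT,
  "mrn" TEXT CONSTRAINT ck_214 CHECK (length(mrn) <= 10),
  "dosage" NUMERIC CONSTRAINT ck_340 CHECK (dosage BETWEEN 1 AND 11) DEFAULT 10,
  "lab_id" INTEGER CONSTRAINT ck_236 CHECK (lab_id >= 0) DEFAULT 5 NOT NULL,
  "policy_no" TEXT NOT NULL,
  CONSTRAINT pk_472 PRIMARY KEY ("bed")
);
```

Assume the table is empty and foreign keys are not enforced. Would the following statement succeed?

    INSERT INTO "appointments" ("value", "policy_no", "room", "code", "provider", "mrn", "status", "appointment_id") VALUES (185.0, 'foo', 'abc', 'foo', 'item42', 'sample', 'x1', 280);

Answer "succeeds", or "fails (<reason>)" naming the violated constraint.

NOT NULL columns: appointment_id is supplied; provider is supplied; unit defaults to 'en'; value is supplied.
CHECK constraints: 185.0 satisfies (value <> -1).
No constraint is violated.

succeeds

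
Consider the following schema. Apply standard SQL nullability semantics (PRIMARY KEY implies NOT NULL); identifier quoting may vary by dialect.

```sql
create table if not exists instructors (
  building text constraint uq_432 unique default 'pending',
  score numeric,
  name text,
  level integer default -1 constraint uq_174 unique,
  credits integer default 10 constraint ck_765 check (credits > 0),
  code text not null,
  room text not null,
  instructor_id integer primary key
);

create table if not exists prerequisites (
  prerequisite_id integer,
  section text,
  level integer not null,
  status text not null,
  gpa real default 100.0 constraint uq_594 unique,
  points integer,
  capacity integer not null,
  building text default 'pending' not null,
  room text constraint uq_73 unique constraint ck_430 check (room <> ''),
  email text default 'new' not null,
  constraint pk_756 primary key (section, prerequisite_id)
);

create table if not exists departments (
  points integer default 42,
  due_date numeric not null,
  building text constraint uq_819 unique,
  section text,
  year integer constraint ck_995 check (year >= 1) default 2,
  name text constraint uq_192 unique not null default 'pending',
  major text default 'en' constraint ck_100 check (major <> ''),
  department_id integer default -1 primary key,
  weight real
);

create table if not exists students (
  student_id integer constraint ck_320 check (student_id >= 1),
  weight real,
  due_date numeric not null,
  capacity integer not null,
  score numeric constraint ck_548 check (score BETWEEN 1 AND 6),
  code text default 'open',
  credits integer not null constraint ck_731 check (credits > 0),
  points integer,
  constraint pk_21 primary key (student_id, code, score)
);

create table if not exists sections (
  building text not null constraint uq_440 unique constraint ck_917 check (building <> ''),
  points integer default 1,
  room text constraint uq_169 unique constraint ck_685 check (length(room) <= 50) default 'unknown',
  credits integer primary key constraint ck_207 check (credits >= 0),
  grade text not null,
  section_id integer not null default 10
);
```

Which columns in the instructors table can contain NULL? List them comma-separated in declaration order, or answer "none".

building, score, name, level, credits

- building: UNIQUE does not imply NOT NULL → nullable.
- score: no NOT NULL constraint applies → nullable.
- name: no NOT NULL constraint applies → nullable.
- level: UNIQUE does not imply NOT NULL → nullable.
- credits: CHECK does not forbid NULL (a CHECK constraint passes when its expression is NULL) → nullable.
- code: declared NOT NULL → not nullable.
- room: declared NOT NULL → not nullable.
- instructor_id: part of the PRIMARY KEY, which implies NOT NULL → not nullable.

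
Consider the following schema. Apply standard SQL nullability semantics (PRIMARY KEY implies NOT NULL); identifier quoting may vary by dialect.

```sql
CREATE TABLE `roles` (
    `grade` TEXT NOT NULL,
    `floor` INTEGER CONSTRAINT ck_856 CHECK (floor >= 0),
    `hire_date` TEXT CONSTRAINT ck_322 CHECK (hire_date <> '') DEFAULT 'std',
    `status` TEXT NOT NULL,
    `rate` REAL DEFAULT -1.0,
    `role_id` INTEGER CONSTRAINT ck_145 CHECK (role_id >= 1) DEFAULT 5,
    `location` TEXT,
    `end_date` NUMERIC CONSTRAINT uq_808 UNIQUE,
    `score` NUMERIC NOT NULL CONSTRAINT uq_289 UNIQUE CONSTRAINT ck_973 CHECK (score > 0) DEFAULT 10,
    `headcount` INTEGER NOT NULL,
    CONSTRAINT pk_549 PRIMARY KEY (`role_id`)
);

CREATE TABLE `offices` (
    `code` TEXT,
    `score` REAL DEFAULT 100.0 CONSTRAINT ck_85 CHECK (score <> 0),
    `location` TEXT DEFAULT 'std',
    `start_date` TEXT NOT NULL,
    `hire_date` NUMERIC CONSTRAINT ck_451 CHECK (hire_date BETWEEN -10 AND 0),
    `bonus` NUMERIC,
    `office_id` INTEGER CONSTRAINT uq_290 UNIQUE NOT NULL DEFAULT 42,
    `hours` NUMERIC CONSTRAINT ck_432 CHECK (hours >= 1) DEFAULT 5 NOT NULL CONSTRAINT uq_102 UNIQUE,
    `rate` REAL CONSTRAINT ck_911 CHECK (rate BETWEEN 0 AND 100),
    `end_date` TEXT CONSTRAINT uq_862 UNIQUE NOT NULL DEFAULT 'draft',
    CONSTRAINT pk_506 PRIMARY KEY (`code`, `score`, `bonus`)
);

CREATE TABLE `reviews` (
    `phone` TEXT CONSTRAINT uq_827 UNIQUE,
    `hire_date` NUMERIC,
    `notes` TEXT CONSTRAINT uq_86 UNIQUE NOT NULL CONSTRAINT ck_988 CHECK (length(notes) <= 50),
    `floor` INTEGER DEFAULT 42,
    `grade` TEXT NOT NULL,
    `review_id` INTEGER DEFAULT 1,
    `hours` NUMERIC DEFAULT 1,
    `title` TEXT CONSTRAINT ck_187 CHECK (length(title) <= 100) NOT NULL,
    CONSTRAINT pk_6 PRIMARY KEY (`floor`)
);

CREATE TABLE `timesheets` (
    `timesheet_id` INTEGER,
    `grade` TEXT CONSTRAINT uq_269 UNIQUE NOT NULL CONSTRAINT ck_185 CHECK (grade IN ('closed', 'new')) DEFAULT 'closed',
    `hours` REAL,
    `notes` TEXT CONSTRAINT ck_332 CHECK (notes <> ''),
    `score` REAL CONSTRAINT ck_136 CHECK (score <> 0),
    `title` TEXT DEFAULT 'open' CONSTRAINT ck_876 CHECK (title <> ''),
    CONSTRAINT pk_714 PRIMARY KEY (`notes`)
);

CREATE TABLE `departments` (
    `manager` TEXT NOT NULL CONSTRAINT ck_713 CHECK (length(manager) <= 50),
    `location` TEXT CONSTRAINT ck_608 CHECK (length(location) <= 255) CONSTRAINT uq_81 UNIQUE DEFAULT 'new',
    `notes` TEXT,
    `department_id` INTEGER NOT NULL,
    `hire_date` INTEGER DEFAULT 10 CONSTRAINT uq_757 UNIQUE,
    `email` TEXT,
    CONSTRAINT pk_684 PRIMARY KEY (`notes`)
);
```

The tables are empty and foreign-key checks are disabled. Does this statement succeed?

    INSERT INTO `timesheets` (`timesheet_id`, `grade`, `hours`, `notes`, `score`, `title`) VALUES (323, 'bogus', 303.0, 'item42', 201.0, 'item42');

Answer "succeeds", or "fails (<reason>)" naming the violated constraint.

The value 'bogus' for grade violates CHECK (grade IN ('closed', 'new')).

fails (CHECK on grade)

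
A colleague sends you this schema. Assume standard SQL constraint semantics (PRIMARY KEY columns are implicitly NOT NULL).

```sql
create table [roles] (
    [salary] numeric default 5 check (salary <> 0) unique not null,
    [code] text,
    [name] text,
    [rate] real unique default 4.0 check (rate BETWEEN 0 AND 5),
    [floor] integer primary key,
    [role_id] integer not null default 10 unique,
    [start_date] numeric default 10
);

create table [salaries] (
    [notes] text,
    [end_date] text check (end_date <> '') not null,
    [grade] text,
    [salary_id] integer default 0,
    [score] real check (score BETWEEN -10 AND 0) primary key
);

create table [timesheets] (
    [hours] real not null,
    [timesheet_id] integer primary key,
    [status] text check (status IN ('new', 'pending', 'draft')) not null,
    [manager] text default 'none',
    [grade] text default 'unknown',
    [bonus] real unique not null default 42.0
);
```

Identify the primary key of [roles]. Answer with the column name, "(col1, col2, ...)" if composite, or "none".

floor

floor is declared PRIMARY KEY inline on the column.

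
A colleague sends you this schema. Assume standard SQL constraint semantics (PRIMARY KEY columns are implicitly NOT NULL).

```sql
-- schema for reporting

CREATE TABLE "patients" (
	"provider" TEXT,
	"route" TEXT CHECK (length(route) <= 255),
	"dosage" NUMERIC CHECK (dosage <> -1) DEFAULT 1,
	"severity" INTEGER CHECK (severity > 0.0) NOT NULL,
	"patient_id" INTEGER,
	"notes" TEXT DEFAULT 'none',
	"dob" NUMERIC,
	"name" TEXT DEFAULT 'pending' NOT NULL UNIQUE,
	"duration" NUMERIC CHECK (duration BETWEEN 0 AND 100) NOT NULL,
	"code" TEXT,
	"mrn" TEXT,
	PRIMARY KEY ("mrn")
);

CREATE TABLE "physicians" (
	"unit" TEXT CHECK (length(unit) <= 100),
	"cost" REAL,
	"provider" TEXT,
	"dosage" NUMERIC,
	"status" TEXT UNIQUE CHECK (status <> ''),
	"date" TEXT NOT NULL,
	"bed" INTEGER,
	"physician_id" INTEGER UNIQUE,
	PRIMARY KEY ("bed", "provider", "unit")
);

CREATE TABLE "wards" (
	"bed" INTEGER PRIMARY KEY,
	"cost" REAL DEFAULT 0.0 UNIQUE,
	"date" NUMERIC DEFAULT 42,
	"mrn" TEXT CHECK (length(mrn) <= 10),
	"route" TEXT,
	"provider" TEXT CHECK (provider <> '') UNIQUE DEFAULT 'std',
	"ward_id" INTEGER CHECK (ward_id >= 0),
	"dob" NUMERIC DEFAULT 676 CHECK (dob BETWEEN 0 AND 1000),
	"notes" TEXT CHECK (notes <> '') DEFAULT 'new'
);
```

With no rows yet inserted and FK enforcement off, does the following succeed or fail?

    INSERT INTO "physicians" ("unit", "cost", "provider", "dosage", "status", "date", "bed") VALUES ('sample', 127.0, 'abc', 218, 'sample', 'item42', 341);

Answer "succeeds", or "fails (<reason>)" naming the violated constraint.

succeeds

NOT NULL columns: bed is supplied; date is supplied; provider is supplied; unit is supplied.
CHECK constraints: 'sample' satisfies (length(unit) <= 100); 'sample' satisfies (status <> '').
No constraint is violated.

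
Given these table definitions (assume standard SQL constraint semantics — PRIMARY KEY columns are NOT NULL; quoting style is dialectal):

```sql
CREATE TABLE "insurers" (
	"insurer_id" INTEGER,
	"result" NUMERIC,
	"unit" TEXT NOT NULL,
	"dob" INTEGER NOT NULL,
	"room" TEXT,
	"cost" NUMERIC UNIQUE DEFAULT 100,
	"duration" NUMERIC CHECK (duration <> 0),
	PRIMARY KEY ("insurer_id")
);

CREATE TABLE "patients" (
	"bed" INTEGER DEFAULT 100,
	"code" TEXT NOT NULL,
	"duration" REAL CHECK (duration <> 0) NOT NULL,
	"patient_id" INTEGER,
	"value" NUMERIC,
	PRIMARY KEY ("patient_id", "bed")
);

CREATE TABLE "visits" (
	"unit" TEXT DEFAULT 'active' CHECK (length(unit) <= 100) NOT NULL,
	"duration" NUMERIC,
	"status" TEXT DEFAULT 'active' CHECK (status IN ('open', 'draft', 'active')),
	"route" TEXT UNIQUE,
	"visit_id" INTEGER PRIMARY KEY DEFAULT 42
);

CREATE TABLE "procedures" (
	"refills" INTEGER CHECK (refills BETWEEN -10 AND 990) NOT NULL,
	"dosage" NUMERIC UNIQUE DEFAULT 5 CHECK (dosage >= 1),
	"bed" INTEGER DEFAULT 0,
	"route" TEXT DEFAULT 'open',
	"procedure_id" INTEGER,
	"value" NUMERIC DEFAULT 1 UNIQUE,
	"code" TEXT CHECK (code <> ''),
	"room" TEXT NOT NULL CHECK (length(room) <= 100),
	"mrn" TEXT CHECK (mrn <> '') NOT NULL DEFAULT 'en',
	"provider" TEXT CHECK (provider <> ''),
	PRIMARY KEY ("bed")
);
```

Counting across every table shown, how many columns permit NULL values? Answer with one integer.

14

insurers: 4 nullable (result, room, cost, duration — PK (insurer_id) and explicit NOT NULL columns excluded).
patients: 1 nullable (value — PK (patient_id, bed) and explicit NOT NULL columns excluded).
visits: 3 nullable (duration, status, route — PK (visit_id) and explicit NOT NULL columns excluded).
procedures: 6 nullable (dosage, route, procedure_id, value, code, provider — PK (bed) and explicit NOT NULL columns excluded).
Total: 4 + 1 + 3 + 6 = 14.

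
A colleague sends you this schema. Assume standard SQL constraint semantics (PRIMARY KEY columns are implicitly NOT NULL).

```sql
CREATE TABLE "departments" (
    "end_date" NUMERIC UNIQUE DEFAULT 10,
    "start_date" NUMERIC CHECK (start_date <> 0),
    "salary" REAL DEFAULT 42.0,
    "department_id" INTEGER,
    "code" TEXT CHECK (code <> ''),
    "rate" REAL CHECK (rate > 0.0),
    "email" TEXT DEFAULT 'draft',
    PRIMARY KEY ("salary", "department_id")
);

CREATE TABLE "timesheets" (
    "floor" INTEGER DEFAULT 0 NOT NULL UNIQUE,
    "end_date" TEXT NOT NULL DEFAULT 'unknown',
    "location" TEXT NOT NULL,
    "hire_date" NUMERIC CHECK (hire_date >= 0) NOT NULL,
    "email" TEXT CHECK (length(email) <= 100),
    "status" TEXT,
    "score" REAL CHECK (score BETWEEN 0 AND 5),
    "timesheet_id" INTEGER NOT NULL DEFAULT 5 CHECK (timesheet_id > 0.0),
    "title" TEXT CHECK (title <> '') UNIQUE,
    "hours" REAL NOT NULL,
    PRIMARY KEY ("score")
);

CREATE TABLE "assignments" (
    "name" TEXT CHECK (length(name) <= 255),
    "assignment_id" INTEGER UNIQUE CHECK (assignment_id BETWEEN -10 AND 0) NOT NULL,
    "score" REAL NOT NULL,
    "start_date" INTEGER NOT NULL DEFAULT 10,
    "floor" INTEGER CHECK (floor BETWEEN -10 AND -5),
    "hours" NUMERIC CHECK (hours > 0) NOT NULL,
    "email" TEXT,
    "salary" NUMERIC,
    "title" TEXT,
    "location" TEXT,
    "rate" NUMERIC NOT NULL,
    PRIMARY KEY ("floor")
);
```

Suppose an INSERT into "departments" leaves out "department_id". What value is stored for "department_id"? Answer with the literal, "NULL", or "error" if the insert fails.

department_id has no DEFAULT clause.
Omitting it would insert NULL, but it is part of the PRIMARY KEY, so the INSERT fails.

error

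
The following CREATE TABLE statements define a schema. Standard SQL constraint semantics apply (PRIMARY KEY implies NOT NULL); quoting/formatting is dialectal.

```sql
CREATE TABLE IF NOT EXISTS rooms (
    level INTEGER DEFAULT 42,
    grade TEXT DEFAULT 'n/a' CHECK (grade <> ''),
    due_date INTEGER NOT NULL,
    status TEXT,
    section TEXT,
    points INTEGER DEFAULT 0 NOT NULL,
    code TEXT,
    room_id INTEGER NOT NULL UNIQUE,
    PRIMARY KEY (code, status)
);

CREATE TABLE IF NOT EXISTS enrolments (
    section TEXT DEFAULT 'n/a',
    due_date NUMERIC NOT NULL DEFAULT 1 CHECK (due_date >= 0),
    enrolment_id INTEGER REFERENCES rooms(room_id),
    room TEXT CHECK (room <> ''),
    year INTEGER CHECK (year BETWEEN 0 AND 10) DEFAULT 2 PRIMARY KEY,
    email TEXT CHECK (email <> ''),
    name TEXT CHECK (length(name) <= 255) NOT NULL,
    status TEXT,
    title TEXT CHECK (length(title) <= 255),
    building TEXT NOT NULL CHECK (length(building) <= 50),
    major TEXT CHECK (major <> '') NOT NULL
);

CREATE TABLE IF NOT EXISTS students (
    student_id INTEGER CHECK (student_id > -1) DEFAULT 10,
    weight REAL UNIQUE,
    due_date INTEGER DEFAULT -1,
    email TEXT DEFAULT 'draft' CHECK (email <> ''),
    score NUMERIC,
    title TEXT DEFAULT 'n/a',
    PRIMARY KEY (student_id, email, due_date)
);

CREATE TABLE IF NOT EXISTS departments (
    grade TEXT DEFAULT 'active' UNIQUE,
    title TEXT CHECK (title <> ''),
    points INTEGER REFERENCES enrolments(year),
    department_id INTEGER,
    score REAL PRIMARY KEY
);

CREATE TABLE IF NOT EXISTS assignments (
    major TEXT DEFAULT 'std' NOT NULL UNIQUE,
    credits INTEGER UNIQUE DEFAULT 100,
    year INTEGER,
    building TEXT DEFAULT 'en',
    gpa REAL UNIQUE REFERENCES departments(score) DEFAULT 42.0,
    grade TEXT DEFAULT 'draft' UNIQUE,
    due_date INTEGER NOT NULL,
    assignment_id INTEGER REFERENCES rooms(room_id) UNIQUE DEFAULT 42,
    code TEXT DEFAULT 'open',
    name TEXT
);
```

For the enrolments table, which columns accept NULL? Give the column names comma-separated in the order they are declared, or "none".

- section: DEFAULT only fills an omitted column; an explicit NULL is still allowed → nullable.
- due_date: declared NOT NULL → not nullable.
- enrolment_id: a foreign key column may be NULL unless separately constrained → nullable.
- room: CHECK does not forbid NULL (a CHECK constraint passes when its expression is NULL) → nullable.
- year: part of the PRIMARY KEY, which implies NOT NULL → not nullable.
- email: CHECK does not forbid NULL (a CHECK constraint passes when its expression is NULL) → nullable.
- name: declared NOT NULL → not nullable.
- status: no NOT NULL constraint applies → nullable.
- title: CHECK does not forbid NULL (a CHECK constraint passes when its expression is NULL) → nullable.
- building: declared NOT NULL → not nullable.
- major: declared NOT NULL → not nullable.

section, enrolment_id, room, email, status, title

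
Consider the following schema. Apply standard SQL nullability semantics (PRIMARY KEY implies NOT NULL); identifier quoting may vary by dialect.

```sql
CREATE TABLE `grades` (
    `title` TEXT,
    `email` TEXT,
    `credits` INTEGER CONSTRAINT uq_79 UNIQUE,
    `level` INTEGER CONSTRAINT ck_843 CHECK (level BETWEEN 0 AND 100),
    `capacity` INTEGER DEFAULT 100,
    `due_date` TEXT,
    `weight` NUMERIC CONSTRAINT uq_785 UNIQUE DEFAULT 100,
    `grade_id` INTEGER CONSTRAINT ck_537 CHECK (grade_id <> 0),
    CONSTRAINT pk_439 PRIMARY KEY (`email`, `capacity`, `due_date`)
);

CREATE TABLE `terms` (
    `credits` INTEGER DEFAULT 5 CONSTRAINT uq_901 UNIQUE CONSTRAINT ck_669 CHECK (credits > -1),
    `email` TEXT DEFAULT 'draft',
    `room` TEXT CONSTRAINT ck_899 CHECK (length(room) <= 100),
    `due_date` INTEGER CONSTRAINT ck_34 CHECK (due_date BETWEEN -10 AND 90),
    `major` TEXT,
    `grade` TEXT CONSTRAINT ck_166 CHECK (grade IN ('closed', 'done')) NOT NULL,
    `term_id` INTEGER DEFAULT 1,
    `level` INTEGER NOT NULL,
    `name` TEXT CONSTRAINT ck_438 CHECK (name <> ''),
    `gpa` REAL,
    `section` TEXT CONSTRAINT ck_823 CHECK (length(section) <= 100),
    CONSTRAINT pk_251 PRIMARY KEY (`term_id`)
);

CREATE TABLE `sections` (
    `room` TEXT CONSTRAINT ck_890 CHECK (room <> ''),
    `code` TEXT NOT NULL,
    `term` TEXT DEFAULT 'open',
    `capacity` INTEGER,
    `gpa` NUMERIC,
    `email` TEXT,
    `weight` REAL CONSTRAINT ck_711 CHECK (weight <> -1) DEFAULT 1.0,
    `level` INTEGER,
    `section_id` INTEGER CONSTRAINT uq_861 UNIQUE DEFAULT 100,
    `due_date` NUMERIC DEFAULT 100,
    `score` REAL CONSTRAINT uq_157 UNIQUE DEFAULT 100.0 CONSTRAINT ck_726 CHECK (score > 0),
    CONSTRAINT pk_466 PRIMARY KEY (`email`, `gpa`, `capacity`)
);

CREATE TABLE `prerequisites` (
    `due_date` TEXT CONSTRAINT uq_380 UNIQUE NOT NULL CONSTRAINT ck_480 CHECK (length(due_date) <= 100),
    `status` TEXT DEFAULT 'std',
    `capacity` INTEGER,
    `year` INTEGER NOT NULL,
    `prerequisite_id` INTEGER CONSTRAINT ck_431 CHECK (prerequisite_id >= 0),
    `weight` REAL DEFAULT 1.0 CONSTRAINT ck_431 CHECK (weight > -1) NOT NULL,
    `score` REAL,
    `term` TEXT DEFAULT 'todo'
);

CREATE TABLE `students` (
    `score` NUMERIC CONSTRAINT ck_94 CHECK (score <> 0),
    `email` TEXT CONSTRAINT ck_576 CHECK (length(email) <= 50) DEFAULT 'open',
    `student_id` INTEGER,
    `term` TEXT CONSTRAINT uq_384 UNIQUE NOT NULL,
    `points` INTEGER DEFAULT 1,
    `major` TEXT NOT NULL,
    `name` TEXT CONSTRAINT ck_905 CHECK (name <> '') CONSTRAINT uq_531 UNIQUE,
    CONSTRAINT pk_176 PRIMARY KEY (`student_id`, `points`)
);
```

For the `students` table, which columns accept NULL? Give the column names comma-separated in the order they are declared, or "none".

score, email, name

- score: CHECK does not forbid NULL (a CHECK constraint passes when its expression is NULL) → nullable.
- email: CHECK does not forbid NULL (a CHECK constraint passes when its expression is NULL) → nullable.
- student_id: part of the PRIMARY KEY, which implies NOT NULL → not nullable.
- term: declared NOT NULL → not nullable.
- points: part of the PRIMARY KEY, which implies NOT NULL → not nullable.
- major: declared NOT NULL → not nullable.
- name: CHECK does not forbid NULL (a CHECK constraint passes when its expression is NULL) → nullable.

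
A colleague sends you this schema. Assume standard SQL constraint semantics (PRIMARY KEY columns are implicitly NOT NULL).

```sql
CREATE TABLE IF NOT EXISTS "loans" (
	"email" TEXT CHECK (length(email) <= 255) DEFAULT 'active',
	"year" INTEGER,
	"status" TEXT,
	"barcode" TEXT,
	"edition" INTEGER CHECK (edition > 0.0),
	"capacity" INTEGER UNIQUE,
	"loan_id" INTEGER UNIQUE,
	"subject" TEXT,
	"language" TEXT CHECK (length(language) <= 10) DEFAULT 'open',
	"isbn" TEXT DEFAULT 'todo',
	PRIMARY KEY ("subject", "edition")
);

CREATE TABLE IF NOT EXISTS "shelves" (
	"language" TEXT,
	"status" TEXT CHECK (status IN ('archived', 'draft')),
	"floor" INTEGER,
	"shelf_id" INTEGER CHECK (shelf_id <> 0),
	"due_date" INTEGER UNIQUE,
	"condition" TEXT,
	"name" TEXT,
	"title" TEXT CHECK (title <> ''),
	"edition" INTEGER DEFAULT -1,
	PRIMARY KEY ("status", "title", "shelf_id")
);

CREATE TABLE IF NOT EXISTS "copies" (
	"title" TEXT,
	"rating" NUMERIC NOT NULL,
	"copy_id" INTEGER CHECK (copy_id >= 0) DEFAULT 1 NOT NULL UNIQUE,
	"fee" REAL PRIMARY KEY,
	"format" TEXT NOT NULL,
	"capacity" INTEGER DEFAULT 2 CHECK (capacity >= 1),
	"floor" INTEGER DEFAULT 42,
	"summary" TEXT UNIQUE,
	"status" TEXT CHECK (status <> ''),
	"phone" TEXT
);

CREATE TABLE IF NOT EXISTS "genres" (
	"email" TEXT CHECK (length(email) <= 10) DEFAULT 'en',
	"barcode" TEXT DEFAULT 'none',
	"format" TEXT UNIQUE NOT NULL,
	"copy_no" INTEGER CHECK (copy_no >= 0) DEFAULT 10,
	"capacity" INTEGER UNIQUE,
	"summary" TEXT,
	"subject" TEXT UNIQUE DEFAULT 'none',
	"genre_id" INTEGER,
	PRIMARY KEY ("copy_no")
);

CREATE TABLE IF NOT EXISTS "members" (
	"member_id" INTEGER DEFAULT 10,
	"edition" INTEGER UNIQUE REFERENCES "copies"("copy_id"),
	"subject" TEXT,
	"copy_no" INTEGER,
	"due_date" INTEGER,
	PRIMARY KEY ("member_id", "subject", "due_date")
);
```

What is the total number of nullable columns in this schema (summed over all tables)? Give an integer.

28

loans: 8 nullable (email, year, status, barcode, capacity, loan_id, language, isbn — PK (subject, edition) and explicit NOT NULL columns excluded).
shelves: 6 nullable (language, floor, due_date, condition, name, edition — PK (status, title, shelf_id) and explicit NOT NULL columns excluded).
copies: 6 nullable (title, capacity, floor, summary, status, phone — PK (fee) and explicit NOT NULL columns excluded).
genres: 6 nullable (email, barcode, capacity, summary, subject, genre_id — PK (copy_no) and explicit NOT NULL columns excluded).
members: 2 nullable (edition, copy_no — PK (member_id, subject, due_date) and explicit NOT NULL columns excluded).
Total: 8 + 6 + 6 + 6 + 2 = 28.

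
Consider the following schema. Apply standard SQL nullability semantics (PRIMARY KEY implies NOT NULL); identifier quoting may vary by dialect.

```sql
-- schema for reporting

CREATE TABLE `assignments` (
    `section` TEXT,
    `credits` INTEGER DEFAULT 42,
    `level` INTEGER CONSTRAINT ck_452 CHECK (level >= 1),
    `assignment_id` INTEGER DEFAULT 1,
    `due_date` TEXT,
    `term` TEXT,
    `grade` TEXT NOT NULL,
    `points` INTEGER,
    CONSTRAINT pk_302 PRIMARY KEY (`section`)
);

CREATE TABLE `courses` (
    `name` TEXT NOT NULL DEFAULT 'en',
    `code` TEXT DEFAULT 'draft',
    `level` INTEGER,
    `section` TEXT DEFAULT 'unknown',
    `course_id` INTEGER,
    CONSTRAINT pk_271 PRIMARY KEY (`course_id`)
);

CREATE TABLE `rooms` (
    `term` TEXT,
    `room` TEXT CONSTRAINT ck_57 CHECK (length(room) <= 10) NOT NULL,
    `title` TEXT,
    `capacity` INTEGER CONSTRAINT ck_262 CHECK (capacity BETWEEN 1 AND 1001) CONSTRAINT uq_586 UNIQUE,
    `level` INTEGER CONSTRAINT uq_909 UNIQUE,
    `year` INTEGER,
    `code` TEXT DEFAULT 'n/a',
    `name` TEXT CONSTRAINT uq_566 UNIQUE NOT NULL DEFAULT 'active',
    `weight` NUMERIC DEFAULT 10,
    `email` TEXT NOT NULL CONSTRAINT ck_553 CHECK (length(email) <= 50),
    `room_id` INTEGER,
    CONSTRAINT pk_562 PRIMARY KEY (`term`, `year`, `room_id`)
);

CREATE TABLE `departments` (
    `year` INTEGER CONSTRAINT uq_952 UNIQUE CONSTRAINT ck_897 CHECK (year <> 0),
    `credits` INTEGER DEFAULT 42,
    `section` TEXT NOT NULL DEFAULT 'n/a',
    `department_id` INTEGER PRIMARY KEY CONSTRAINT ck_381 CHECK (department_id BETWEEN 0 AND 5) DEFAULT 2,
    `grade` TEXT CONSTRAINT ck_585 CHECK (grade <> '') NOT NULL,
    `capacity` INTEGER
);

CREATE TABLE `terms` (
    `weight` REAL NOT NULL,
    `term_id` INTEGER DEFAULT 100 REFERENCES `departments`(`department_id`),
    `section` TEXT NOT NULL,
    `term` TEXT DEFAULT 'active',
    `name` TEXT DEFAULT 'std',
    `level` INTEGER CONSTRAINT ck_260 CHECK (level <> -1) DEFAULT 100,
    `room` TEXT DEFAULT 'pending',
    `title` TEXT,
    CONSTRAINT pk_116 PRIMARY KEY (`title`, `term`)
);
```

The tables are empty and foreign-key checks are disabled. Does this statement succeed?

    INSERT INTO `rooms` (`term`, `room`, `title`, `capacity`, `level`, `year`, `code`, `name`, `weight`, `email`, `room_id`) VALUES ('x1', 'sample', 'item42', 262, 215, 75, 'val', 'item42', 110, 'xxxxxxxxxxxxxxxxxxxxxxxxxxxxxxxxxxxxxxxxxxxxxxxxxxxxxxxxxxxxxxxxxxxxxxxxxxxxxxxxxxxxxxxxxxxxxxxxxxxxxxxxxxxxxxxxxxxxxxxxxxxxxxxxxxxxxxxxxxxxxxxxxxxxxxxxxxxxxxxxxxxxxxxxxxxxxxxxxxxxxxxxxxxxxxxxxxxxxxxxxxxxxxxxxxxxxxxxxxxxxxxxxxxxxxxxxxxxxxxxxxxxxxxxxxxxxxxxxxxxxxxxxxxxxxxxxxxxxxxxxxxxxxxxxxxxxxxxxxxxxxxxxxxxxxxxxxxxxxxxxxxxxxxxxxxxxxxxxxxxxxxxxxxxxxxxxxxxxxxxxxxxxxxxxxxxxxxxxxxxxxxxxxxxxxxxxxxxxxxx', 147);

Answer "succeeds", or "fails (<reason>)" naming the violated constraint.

fails (CHECK on email)

The value 'xxxxxxxxxxxxxxxxxxxxxxxxxxxxxxxxxxxxxxxxxxxxxxxxxxxxxxxxxxxxxxxxxxxxxxxxxxxxxxxxxxxxxxxxxxxxxxxxxxxxxxxxxxxxxxxxxxxxxxxxxxxxxxxxxxxxxxxxxxxxxxxxxxxxxxxxxxxxxxxxxxxxxxxxxxxxxxxxxxxxxxxxxxxxxxxxxxxxxxxxxxxxxxxxxxxxxxxxxxxxxxxxxxxxxxxxxxxxxxxxxxxxxxxxxxxxxxxxxxxxxxxxxxxxxxxxxxxxxxxxxxxxxxxxxxxxxxxxxxxxxxxxxxxxxxxxxxxxxxxxxxxxxxxxxxxxxxxxxxxxxxxxxxxxxxxxxxxxxxxxxxxxxxxxxxxxxxxxxxxxxxxxxxxxxxxxxxxxxxxx' for email violates CHECK (length(email) <= 50).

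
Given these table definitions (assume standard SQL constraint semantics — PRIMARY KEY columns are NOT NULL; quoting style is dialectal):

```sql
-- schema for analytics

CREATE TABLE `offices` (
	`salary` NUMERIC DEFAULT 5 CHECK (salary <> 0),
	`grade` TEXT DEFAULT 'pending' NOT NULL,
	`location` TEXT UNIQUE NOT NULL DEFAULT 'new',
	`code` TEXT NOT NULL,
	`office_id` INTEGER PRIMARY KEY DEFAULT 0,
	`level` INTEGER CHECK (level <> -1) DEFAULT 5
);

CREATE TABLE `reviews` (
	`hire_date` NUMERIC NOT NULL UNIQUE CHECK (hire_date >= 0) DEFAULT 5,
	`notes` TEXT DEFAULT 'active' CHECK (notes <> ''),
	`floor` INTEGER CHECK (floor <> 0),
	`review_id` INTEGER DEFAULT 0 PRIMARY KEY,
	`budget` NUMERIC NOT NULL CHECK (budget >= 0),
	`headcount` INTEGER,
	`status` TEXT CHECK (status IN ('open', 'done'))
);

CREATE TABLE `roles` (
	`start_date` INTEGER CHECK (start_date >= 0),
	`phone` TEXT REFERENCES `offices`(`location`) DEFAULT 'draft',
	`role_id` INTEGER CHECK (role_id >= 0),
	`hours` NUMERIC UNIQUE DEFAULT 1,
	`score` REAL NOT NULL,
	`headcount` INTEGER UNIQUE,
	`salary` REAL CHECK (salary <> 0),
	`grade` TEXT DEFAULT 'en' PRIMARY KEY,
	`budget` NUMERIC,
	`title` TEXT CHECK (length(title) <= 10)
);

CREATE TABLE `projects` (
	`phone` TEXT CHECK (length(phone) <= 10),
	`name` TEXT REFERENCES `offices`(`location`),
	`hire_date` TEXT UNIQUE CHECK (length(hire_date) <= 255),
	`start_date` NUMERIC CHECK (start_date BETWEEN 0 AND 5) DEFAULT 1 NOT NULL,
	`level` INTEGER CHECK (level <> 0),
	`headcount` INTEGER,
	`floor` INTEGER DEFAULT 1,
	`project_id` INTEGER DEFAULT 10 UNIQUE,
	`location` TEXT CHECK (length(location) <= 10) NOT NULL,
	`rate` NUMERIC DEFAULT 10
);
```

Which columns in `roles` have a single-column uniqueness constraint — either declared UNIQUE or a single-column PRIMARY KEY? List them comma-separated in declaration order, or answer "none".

- start_date: no UNIQUE or single-column PK constraint.
- phone: no UNIQUE or single-column PK constraint.
- role_id: no UNIQUE or single-column PK constraint.
- hours: declared UNIQUE → unique.
- score: no UNIQUE or single-column PK constraint.
- headcount: declared UNIQUE → unique.
- salary: no UNIQUE or single-column PK constraint.
- grade: single-column PRIMARY KEY → unique.
- budget: no UNIQUE or single-column PK constraint.
- title: no UNIQUE or single-column PK constraint.

hours, headcount, grade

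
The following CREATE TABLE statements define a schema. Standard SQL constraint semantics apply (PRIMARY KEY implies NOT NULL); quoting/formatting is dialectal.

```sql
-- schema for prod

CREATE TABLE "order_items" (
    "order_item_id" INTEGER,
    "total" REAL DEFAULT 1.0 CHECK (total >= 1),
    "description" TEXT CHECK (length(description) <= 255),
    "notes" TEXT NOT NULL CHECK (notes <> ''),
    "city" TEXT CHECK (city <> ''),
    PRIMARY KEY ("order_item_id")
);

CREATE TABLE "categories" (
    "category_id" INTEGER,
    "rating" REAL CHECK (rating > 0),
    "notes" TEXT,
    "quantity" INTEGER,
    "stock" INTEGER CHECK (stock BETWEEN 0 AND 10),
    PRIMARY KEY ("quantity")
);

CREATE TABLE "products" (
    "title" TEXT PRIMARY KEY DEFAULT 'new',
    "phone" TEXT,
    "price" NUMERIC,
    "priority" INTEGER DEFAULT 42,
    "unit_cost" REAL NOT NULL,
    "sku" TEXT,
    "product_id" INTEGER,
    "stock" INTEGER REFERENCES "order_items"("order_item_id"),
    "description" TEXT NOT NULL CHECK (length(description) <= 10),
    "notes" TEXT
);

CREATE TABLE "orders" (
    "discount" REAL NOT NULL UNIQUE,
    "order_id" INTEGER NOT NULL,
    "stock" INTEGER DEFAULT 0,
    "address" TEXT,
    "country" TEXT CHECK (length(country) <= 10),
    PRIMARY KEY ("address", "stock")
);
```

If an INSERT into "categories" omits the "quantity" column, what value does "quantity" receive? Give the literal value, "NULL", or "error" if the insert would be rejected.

quantity has no DEFAULT clause.
Omitting it would insert NULL, but it is part of the PRIMARY KEY, so the INSERT fails.

error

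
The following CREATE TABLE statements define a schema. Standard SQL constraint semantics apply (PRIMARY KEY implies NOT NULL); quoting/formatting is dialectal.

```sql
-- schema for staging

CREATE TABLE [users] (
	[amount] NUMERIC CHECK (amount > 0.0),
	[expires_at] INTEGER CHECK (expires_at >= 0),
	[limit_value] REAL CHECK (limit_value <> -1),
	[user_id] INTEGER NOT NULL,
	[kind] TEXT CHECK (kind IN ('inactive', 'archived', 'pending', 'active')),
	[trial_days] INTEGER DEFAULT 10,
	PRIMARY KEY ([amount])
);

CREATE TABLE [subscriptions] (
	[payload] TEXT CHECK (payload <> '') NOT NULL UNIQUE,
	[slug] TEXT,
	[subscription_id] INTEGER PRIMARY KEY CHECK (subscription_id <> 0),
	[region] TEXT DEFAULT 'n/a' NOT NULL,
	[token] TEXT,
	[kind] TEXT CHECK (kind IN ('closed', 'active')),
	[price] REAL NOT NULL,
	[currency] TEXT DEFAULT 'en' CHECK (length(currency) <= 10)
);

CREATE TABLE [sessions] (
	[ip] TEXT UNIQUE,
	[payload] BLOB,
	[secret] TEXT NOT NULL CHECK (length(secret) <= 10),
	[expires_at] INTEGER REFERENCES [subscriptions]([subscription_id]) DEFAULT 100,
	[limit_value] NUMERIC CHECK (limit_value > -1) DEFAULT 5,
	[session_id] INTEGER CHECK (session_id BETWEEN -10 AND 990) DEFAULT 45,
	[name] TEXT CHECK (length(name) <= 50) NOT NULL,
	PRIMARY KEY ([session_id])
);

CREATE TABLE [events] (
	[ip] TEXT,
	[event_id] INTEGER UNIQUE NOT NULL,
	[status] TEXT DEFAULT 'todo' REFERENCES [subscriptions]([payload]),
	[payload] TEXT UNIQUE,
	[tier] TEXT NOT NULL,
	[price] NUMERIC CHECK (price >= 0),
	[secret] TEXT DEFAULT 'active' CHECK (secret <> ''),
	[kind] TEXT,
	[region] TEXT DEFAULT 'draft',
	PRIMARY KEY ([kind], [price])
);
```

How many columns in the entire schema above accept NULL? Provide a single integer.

users: 4 nullable (expires_at, limit_value, kind, trial_days — PK (amount) and explicit NOT NULL columns excluded).
subscriptions: 4 nullable (slug, token, kind, currency — PK (subscription_id) and explicit NOT NULL columns excluded).
sessions: 4 nullable (ip, payload, expires_at, limit_value — PK (session_id) and explicit NOT NULL columns excluded).
events: 5 nullable (ip, status, payload, secret, region — PK (kind, price) and explicit NOT NULL columns excluded).
Total: 4 + 4 + 4 + 5 = 17.

17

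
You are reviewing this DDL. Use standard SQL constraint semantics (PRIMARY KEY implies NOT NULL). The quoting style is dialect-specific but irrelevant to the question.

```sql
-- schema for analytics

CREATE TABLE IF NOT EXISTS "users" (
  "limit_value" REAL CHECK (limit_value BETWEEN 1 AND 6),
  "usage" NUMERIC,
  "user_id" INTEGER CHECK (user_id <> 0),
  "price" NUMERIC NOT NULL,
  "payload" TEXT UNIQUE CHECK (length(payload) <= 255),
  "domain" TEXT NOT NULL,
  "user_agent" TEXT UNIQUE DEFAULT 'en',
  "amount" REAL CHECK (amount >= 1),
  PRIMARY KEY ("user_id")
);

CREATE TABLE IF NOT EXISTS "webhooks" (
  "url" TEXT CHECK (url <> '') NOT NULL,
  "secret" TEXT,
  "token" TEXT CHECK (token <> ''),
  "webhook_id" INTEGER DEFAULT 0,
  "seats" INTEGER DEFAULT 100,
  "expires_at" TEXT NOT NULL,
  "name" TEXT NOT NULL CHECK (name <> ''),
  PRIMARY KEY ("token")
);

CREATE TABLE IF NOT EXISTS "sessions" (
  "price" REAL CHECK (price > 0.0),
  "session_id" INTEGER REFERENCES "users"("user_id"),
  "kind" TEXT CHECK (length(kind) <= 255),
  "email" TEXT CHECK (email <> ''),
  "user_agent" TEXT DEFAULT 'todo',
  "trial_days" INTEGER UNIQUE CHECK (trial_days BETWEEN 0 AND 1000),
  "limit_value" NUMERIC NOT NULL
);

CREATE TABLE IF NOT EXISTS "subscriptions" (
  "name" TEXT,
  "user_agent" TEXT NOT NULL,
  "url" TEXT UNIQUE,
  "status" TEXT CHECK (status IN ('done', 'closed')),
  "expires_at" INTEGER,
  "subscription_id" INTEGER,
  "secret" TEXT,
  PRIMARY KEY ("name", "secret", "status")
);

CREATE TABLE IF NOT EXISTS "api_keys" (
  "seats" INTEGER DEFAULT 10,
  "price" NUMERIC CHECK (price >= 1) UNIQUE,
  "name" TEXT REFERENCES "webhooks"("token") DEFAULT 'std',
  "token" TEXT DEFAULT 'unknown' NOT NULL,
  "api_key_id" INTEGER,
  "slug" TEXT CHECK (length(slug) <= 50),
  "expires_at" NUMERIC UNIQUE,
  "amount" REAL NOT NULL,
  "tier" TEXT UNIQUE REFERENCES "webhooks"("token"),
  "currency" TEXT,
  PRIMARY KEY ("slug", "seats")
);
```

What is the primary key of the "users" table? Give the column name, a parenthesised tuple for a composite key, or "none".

user_id

user_id is declared PRIMARY KEY as a table-level PRIMARY KEY clause.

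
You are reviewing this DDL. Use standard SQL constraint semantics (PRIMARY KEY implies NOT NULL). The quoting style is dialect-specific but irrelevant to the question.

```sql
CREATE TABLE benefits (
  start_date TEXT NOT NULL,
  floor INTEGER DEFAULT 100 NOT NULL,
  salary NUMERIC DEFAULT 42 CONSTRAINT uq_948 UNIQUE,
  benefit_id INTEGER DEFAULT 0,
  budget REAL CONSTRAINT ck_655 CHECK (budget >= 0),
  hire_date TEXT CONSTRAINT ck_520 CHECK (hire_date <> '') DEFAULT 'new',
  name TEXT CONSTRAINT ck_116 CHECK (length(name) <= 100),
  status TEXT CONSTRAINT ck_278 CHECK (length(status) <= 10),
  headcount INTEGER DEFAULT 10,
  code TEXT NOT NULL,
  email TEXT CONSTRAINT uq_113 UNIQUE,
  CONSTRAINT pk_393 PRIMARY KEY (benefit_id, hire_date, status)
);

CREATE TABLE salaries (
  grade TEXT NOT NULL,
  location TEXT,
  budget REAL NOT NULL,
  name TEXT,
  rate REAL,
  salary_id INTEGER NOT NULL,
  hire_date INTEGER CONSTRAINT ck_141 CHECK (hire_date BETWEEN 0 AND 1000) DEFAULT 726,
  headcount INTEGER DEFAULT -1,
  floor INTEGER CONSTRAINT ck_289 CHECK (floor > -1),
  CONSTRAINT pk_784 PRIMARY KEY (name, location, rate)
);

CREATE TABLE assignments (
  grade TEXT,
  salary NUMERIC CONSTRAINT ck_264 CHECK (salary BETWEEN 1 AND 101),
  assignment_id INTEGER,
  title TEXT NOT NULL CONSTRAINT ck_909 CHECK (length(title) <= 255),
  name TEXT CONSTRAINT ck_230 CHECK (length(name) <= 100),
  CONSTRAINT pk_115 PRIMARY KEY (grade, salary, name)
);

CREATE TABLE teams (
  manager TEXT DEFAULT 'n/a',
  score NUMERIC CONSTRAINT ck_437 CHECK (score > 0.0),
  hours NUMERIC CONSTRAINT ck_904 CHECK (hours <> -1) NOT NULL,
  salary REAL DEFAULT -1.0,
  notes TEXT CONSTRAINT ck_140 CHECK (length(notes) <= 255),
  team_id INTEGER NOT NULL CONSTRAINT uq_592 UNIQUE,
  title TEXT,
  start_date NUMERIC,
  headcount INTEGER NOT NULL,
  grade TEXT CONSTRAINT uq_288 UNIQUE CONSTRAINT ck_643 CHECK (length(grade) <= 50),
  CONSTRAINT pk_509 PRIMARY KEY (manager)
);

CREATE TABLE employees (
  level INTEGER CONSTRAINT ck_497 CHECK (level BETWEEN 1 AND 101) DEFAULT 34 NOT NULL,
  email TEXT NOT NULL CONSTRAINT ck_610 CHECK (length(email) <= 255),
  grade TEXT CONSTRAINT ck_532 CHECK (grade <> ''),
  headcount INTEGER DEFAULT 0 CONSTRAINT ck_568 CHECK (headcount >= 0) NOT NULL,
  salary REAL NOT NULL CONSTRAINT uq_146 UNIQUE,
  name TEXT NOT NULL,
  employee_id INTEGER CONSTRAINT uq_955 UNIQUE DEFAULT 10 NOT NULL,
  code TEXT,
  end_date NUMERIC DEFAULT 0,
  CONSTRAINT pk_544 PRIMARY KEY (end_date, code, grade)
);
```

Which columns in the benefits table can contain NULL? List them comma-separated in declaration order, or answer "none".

salary, budget, name, headcount, email

- start_date: declared NOT NULL → not nullable.
- floor: declared NOT NULL → not nullable.
- salary: UNIQUE does not imply NOT NULL → nullable.
- benefit_id: part of the PRIMARY KEY, which implies NOT NULL → not nullable.
- budget: CHECK does not forbid NULL (a CHECK constraint passes when its expression is NULL) → nullable.
- hire_date: part of the PRIMARY KEY, which implies NOT NULL → not nullable.
- name: CHECK does not forbid NULL (a CHECK constraint passes when its expression is NULL) → nullable.
- status: part of the PRIMARY KEY, which implies NOT NULL → not nullable.
- headcount: DEFAULT only fills an omitted column; an explicit NULL is still allowed → nullable.
- code: declared NOT NULL → not nullable.
- email: UNIQUE does not imply NOT NULL → nullable.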